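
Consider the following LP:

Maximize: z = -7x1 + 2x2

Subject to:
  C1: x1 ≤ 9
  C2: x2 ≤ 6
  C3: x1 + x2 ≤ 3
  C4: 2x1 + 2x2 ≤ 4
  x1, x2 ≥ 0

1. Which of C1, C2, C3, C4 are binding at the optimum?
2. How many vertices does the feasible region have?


1. C4
2. 3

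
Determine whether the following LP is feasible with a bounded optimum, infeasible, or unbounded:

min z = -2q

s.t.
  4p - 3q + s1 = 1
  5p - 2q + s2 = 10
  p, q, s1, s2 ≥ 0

Unbounded (objective can decrease without bound)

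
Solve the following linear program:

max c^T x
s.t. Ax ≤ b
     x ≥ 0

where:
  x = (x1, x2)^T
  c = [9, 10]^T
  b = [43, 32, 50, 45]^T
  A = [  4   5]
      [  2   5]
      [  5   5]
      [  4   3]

Evaluate the objective at each vertex of the feasible region:
  z(0, 0) = 0
  z(10, 0) = 90
  z(7, 3) = 93  ←
  z(5.5, 4.2) = 91.5
  z(0, 6.4) = 64
The maximum is at x1 = 7, x2 = 3.

x1 = 7, x2 = 3, z = 93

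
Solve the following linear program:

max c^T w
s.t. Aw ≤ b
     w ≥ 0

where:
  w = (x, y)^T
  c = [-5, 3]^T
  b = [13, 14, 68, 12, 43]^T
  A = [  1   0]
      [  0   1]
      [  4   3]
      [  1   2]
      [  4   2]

Evaluate the objective at each vertex of the feasible region:
  z(0, 0) = 0
  z(10.75, 0) = -53.75
  z(10.33, 0.8333) = -49.17
  z(0, 6) = 18  ←
The maximum is at x = 0, y = 6.

x = 0, y = 6, z = 18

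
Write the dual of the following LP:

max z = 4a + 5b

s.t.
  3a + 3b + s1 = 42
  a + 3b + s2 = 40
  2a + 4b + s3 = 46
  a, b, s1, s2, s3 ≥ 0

Primal max cᵀx s.t. Ax ≤ b, x ≥ 0  →  Dual min bᵀy s.t. Aᵀy ≥ c, y ≥ 0.

Minimize: z = 42y1 + 40y2 + 46y3

Subject to:
  3y1 + y2 + 2y3 ≥ 4
  3y1 + 3y2 + 4y3 ≥ 5
  y1, y2, y3 ≥ 0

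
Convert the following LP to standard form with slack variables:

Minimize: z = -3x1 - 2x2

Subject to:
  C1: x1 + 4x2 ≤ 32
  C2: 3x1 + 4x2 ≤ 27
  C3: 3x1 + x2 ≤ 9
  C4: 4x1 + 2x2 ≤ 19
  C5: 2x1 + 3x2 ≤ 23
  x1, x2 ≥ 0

min z = -3x1 - 2x2

s.t.
  x1 + 4x2 + s1 = 32
  3x1 + 4x2 + s2 = 27
  3x1 + x2 + s3 = 9
  4x1 + 2x2 + s4 = 19
  2x1 + 3x2 + s5 = 23
  x1, x2, s1, s2, s3, s4, s5 ≥ 0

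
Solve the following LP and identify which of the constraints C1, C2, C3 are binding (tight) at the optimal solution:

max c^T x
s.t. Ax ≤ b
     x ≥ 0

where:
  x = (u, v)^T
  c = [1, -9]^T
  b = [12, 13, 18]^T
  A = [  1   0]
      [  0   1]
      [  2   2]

At u = 9, v = 0, compute slack b - a·x for each constraint:
  C1: 12 − 9 = 3  (slack)
  C2: 13 − 0 = 13  (slack)
  C3: 18 − 18 = 0  (binding)

Optimal: u = 9, v = 0
Binding: C3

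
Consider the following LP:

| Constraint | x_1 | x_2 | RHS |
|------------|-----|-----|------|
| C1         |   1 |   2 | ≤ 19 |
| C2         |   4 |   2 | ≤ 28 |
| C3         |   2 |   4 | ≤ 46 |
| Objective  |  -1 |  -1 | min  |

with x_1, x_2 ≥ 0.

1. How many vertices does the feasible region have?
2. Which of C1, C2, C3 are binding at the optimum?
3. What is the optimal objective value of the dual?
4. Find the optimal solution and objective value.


1. 4
2. C1, C2
3. -11
4. x_1 = 3, x_2 = 8, z = -11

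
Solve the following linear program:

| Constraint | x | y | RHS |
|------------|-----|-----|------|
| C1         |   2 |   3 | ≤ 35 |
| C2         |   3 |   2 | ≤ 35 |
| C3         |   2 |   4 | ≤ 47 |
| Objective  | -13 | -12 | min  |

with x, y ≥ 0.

Evaluate the objective at each vertex of the feasible region:
  z(0, 0) = 0
  z(11.67, 0) = -151.7
  z(7, 7) = -175  ←
  z(0, 11.67) = -140
The minimum is at x = 7, y = 7.

x = 7, y = 7, z = -175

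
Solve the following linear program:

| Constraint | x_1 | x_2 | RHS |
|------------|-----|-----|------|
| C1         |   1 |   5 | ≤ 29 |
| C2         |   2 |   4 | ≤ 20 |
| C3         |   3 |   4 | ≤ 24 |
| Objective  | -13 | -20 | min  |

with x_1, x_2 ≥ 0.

Evaluate the objective at each vertex of the feasible region:
  z(0, 0) = 0
  z(8, 0) = -104
  z(4, 3) = -112  ←
  z(0, 5) = -100
The minimum is at x_1 = 4, x_2 = 3.

x_1 = 4, x_2 = 3, z = -112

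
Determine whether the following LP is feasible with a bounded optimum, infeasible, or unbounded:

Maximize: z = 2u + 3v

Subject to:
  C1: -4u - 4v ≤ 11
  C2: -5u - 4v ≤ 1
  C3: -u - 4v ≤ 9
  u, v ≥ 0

Unbounded (objective can increase without bound)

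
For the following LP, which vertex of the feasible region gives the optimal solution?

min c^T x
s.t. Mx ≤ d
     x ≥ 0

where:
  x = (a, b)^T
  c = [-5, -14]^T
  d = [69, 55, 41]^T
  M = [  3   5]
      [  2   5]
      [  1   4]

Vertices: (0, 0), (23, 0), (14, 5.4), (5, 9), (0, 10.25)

Evaluate the objective at each vertex of the feasible region:
  z(0, 0) = 0
  z(23, 0) = -115
  z(14, 5.4) = -145.6
  z(5, 9) = -151  ←
  z(0, 10.25) = -143.5
The minimum is at a = 5, b = 9.

(5, 9)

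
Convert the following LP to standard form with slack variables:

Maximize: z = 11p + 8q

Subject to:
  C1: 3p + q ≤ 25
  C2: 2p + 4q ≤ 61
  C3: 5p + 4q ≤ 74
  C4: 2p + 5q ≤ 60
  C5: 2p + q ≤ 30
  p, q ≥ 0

max z = 11p + 8q

s.t.
  3p + q + s1 = 25
  2p + 4q + s2 = 61
  5p + 4q + s3 = 74
  2p + 5q + s4 = 60
  2p + q + s5 = 30
  p, q, s1, s2, s3, s4, s5 ≥ 0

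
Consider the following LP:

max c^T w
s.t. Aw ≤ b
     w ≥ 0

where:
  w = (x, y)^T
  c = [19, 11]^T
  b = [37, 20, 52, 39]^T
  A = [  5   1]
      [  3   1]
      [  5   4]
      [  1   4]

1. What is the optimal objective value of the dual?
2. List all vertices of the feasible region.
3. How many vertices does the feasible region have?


1. 164
2. (0, 0), (6.667, 0), (4, 8), (3.25, 8.938), (0, 9.75)
3. 5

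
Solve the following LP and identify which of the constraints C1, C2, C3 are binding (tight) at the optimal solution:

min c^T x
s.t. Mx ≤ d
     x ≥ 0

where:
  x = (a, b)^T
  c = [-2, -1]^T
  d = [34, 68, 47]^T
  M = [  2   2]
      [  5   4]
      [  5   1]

At a = 8, b = 7, compute slack b - a·x for each constraint:
  C1: 34 − 30 = 4  (slack)
  C2: 68 − 68 = 0  (binding)
  C3: 47 − 47 = 0  (binding)

Optimal: a = 8, b = 7
Binding: C2, C3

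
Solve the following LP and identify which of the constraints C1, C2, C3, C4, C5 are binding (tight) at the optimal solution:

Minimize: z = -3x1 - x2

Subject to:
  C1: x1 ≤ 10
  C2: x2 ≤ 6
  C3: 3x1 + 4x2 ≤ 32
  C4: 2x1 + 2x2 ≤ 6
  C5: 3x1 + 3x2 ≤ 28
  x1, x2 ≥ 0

At x1 = 3, x2 = 0, compute slack b - a·x for each constraint:
  C1: 10 − 3 = 7  (slack)
  C2: 6 − 0 = 6  (slack)
  C3: 32 − 9 = 23  (slack)
  C4: 6 − 6 = 0  (binding)
  C5: 28 − 9 = 19  (slack)

Optimal: x1 = 3, x2 = 0
Binding: C4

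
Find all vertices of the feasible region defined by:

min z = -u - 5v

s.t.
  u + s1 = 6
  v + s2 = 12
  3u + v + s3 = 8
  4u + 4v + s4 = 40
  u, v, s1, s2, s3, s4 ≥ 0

(0, 0), (2.667, 0), (0, 8)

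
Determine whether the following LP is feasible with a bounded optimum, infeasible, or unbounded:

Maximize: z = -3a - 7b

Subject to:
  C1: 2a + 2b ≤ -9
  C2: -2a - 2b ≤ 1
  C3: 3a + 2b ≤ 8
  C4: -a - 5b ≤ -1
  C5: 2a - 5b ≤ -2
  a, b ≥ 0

Infeasible (no feasible solution exists)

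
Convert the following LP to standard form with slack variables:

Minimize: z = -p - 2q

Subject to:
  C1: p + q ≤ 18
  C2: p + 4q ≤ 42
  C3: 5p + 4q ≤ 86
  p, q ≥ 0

min z = -p - 2q

s.t.
  p + q + s1 = 18
  p + 4q + s2 = 42
  5p + 4q + s3 = 86
  p, q, s1, s2, s3 ≥ 0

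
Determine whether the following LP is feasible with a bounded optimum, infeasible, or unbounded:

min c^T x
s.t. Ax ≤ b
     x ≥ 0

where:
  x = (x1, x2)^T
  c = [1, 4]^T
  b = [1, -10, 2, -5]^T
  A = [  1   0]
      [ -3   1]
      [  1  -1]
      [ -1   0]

Infeasible (no feasible solution exists)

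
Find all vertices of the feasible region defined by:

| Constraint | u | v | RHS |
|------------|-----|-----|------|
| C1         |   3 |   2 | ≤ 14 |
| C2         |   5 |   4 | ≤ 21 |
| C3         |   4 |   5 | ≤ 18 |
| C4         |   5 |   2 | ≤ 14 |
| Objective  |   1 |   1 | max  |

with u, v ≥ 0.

(0, 0), (2.8, 0), (2, 2), (0, 3.6)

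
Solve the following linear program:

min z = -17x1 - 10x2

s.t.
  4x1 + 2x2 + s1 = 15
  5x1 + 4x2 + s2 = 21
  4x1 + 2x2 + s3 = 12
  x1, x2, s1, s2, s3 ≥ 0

Evaluate the objective at each vertex of the feasible region:
  z(0, 0) = 0
  z(3, 0) = -51
  z(1, 4) = -57  ←
  z(0, 5.25) = -52.5
The minimum is at x1 = 1, x2 = 4.

x1 = 1, x2 = 4, z = -57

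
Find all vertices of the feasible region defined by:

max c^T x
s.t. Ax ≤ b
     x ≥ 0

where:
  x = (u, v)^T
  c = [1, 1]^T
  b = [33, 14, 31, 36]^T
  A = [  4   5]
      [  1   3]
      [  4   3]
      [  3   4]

(0, 0), (7.75, 0), (7, 1), (4.143, 3.286), (0, 4.667)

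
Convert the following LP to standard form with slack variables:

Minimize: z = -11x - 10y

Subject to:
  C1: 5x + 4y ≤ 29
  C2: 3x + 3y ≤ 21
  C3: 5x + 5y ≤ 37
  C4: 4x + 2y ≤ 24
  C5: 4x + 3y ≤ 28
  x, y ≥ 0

min z = -11x - 10y

s.t.
  5x + 4y + s1 = 29
  3x + 3y + s2 = 21
  5x + 5y + s3 = 37
  4x + 2y + s4 = 24
  4x + 3y + s5 = 28
  x, y, s1, s2, s3, s4, s5 ≥ 0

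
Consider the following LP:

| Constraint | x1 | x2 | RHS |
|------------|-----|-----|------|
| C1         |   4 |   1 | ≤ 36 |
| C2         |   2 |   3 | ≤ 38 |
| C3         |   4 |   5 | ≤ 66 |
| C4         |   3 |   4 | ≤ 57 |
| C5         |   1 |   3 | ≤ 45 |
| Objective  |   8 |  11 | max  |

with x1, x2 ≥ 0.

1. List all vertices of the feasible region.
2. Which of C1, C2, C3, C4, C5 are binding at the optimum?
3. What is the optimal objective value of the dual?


1. (0, 0), (9, 0), (7.125, 7.5), (4, 10), (0, 12.67)
2. C2, C3
3. 142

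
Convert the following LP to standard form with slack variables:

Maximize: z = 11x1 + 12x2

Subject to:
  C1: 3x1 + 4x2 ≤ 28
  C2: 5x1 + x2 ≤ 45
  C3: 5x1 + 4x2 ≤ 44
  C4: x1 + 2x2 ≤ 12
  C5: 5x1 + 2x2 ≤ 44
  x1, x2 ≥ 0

max z = 11x1 + 12x2

s.t.
  3x1 + 4x2 + s1 = 28
  5x1 + x2 + s2 = 45
  5x1 + 4x2 + s3 = 44
  x1 + 2x2 + s4 = 12
  5x1 + 2x2 + s5 = 44
  x1, x2, s1, s2, s3, s4, s5 ≥ 0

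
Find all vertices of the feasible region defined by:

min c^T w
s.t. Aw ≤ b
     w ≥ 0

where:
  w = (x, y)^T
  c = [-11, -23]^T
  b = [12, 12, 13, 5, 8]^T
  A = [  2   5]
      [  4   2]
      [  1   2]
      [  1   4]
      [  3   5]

(0, 0), (2.667, 0), (1, 1), (0, 1.25)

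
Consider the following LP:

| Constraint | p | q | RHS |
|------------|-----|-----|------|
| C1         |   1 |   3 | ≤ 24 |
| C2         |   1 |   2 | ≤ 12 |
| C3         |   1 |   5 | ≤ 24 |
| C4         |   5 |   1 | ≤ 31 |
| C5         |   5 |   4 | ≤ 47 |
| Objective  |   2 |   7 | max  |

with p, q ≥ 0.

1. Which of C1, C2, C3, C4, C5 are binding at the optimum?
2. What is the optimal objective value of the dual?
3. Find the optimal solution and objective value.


1. C2, C3
2. 36
3. p = 4, q = 4, z = 36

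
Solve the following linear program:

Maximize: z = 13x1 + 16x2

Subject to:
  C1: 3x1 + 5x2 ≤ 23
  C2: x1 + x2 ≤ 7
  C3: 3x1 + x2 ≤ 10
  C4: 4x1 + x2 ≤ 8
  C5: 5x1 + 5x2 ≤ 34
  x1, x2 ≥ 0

Evaluate the objective at each vertex of the feasible region:
  z(0, 0) = 0
  z(2, 0) = 26
  z(1, 4) = 77  ←
  z(0, 4.6) = 73.6
The maximum is at x1 = 1, x2 = 4.

x1 = 1, x2 = 4, z = 77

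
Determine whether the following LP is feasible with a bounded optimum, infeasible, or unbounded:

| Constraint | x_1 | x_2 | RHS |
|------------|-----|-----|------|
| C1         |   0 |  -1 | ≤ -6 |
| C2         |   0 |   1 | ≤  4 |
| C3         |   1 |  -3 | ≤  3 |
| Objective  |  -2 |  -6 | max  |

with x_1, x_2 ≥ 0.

Infeasible (no feasible solution exists)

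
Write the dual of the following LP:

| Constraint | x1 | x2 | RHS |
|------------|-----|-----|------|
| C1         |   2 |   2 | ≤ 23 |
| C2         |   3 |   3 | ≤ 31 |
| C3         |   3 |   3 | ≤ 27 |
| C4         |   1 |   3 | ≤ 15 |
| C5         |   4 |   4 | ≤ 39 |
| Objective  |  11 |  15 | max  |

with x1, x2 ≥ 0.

Primal max cᵀx s.t. Ax ≤ b, x ≥ 0  →  Dual min bᵀy s.t. Aᵀy ≥ c, y ≥ 0.

Minimize: z = 23y1 + 31y2 + 27y3 + 15y4 + 39y5

Subject to:
  2y1 + 3y2 + 3y3 + y4 + 4y5 ≥ 11
  2y1 + 3y2 + 3y3 + 3y4 + 4y5 ≥ 15
  y1, y2, y3, y4, y5 ≥ 0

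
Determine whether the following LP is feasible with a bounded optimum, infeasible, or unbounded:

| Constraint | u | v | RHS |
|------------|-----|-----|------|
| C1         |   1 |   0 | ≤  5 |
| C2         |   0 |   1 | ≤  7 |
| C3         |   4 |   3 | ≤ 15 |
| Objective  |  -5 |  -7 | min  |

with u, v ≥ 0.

Feasible with a bounded optimal solution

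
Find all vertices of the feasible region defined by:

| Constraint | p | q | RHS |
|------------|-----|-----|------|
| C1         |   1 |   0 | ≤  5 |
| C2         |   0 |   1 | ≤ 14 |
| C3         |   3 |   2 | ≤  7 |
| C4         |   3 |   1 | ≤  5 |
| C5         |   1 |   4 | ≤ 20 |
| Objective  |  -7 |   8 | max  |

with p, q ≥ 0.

(0, 0), (1.667, 0), (1, 2), (0, 3.5)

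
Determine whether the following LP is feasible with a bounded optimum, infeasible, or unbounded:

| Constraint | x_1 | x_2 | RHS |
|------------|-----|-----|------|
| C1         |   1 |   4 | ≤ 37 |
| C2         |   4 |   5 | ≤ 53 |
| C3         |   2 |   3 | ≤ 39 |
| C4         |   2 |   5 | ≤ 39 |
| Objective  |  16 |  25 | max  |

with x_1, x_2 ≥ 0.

Feasible with a bounded optimal solution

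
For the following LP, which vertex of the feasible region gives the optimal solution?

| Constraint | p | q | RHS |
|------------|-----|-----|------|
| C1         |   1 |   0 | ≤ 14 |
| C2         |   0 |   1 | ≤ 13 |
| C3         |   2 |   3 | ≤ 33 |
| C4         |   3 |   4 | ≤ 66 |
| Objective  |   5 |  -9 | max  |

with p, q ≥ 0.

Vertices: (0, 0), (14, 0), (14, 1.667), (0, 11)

Evaluate the objective at each vertex of the feasible region:
  z(0, 0) = 0
  z(14, 0) = 70  ←
  z(14, 1.667) = 55
  z(0, 11) = -99
The maximum is at p = 14, q = 0.

(14, 0)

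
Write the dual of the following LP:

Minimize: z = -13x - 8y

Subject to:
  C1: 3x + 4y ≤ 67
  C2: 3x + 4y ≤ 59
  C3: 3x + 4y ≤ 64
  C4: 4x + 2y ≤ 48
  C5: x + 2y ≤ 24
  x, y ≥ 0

Primal min cᵀx s.t. Ax ≤ b, x ≥ 0  →  Dual max −bᵀy s.t. Aᵀy ≥ −c, y ≥ 0.

Maximize: z = -67y1 - 59y2 - 64y3 - 48y4 - 24y5

Subject to:
  3y1 + 3y2 + 3y3 + 4y4 + y5 ≥ 13
  4y1 + 4y2 + 4y3 + 2y4 + 2y5 ≥ 8
  y1, y2, y3, y4, y5 ≥ 0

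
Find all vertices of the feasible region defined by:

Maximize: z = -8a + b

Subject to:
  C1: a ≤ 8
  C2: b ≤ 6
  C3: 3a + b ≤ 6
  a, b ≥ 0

(0, 0), (2, 0), (0, 6)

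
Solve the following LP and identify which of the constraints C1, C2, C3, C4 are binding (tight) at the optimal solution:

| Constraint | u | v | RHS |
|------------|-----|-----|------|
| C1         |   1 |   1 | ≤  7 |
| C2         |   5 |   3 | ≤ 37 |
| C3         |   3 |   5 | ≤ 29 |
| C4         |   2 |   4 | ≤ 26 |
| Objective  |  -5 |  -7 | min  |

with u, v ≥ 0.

At u = 3, v = 4, compute slack b - a·x for each constraint:
  C1: 7 − 7 = 0  (binding)
  C2: 37 − 27 = 10  (slack)
  C3: 29 − 29 = 0  (binding)
  C4: 26 − 22 = 4  (slack)

Optimal: u = 3, v = 4
Binding: C1, C3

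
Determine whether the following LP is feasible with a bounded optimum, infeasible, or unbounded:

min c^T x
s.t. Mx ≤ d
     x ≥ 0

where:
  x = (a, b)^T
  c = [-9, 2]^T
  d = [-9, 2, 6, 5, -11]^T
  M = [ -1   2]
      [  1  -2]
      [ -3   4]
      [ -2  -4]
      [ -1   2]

Infeasible (no feasible solution exists)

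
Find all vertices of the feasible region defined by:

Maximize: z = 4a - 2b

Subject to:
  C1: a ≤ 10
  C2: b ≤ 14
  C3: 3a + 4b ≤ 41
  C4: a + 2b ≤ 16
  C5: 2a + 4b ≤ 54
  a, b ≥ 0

(0, 0), (10, 0), (10, 2.75), (9, 3.5), (0, 8)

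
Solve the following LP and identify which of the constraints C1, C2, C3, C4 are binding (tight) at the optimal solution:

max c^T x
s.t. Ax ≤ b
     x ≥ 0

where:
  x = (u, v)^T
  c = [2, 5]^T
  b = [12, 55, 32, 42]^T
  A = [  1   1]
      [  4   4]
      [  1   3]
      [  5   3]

At u = 2, v = 10, compute slack b - a·x for each constraint:
  C1: 12 − 12 = 0  (binding)
  C2: 55 − 48 = 7  (slack)
  C3: 32 − 32 = 0  (binding)
  C4: 42 − 40 = 2  (slack)

Optimal: u = 2, v = 10
Binding: C1, C3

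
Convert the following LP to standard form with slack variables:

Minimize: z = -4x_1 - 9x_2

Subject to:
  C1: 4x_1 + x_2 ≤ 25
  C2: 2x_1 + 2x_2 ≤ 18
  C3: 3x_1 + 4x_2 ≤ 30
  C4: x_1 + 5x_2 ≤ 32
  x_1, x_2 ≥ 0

min z = -4x_1 - 9x_2

s.t.
  4x_1 + x_2 + s1 = 25
  2x_1 + 2x_2 + s2 = 18
  3x_1 + 4x_2 + s3 = 30
  x_1 + 5x_2 + s4 = 32
  x_1, x_2, s1, s2, s3, s4 ≥ 0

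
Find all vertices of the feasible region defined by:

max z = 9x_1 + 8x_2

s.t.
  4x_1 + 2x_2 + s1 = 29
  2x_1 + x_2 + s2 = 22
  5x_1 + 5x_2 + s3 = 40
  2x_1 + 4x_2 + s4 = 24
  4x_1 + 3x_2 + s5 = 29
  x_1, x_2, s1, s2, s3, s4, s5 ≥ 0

(0, 0), (7.25, 0), (5, 3), (4, 4), (0, 6)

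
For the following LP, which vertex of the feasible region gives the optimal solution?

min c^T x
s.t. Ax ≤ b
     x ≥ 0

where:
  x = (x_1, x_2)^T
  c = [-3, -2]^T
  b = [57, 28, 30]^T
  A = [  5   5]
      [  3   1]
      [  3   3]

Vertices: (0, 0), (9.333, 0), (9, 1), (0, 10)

Evaluate the objective at each vertex of the feasible region:
  z(0, 0) = 0
  z(9.333, 0) = -28
  z(9, 1) = -29  ←
  z(0, 10) = -20
The minimum is at x_1 = 9, x_2 = 1.

(9, 1)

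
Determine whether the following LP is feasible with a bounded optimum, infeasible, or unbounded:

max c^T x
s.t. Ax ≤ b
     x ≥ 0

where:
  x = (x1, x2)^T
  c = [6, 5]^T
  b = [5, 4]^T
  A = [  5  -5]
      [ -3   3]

Unbounded (objective can increase without bound)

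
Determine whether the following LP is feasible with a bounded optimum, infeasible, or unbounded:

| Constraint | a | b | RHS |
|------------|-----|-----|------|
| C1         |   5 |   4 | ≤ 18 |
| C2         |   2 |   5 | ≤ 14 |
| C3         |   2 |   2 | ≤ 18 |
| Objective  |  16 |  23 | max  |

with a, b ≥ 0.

Feasible with a bounded optimal solution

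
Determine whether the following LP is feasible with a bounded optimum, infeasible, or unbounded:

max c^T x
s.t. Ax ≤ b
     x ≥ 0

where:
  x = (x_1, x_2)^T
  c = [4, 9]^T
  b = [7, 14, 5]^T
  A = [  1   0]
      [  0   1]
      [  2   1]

Feasible with a bounded optimal solution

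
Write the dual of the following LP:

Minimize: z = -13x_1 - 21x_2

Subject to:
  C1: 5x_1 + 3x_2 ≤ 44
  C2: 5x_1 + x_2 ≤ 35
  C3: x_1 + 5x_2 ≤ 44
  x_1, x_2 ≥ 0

Primal min cᵀx s.t. Ax ≤ b, x ≥ 0  →  Dual max −bᵀy s.t. Aᵀy ≥ −c, y ≥ 0.

Maximize: z = -44y1 - 35y2 - 44y3

Subject to:
  5y1 + 5y2 + y3 ≥ 13
  3y1 + y2 + 5y3 ≥ 21
  y1, y2, y3 ≥ 0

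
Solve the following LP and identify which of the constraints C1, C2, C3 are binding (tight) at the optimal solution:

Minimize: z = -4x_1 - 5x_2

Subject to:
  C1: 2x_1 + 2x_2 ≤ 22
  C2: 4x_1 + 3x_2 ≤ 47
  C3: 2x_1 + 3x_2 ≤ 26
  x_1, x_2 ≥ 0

At x_1 = 7, x_2 = 4, compute slack b - a·x for each constraint:
  C1: 22 − 22 = 0  (binding)
  C2: 47 − 40 = 7  (slack)
  C3: 26 − 26 = 0  (binding)

Optimal: x_1 = 7, x_2 = 4
Binding: C1, C3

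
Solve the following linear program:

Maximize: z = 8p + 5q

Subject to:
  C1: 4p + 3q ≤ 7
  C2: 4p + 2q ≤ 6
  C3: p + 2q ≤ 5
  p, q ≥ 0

Evaluate the objective at each vertex of the feasible region:
  z(0, 0) = 0
  z(1.5, 0) = 12
  z(1, 1) = 13  ←
  z(0, 2.333) = 11.67
The maximum is at p = 1, q = 1.

p = 1, q = 1, z = 13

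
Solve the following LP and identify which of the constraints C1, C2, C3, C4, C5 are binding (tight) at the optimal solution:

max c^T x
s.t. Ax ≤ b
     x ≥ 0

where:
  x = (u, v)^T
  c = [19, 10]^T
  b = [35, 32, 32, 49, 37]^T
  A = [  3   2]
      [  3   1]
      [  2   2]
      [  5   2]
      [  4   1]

At u = 7, v = 7, compute slack b - a·x for each constraint:
  C1: 35 − 35 = 0  (binding)
  C2: 32 − 28 = 4  (slack)
  C3: 32 − 28 = 4  (slack)
  C4: 49 − 49 = 0  (binding)
  C5: 37 − 35 = 2  (slack)

Optimal: u = 7, v = 7
Binding: C1, C4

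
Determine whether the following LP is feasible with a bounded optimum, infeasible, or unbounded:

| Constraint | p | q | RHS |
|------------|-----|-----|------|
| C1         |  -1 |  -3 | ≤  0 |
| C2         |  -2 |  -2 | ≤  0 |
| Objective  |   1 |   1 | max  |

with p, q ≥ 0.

Unbounded (objective can increase without bound)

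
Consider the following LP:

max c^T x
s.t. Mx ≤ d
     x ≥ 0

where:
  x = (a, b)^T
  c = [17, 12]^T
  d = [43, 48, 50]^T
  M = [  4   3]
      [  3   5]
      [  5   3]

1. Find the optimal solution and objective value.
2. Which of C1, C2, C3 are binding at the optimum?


1. a = 7, b = 5, z = 179
2. C1, C3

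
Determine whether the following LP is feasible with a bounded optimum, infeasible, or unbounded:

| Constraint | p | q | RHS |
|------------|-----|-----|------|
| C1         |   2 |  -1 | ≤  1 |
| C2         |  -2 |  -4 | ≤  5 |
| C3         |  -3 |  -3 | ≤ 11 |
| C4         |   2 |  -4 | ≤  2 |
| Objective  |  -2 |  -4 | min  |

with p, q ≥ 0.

Unbounded (objective can decrease without bound)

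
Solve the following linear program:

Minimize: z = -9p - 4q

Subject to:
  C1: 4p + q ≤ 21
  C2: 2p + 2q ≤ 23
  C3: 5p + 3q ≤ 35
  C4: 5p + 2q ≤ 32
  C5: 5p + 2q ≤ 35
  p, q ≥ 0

Evaluate the objective at each vertex of the feasible region:
  z(0, 0) = 0
  z(5.25, 0) = -47.25
  z(4, 5) = -56  ←
  z(0.25, 11.25) = -47.25
  z(0, 11.5) = -46
The minimum is at p = 4, q = 5.

p = 4, q = 5, z = -56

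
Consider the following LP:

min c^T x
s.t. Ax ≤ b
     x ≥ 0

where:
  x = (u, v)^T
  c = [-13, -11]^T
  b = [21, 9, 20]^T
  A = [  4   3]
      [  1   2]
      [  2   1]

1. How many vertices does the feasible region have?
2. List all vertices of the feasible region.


1. 4
2. (0, 0), (5.25, 0), (3, 3), (0, 4.5)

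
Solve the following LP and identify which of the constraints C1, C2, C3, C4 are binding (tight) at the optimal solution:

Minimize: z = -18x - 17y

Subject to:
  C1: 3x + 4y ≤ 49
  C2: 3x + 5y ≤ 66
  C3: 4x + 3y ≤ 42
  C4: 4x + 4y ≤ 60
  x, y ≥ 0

At x = 3, y = 10, compute slack b - a·x for each constraint:
  C1: 49 − 49 = 0  (binding)
  C2: 66 − 59 = 7  (slack)
  C3: 42 − 42 = 0  (binding)
  C4: 60 − 52 = 8  (slack)

Optimal: x = 3, y = 10
Binding: C1, C3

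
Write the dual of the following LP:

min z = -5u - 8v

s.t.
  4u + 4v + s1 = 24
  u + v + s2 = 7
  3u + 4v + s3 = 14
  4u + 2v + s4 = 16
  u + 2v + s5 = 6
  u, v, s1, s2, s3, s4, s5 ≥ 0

Primal min cᵀx s.t. Ax ≤ b, x ≥ 0  →  Dual max −bᵀy s.t. Aᵀy ≥ −c, y ≥ 0.

Maximize: z = -24y1 - 7y2 - 14y3 - 16y4 - 6y5

Subject to:
  4y1 + y2 + 3y3 + 4y4 + y5 ≥ 5
  4y1 + y2 + 4y3 + 2y4 + 2y5 ≥ 8
  y1, y2, y3, y4, y5 ≥ 0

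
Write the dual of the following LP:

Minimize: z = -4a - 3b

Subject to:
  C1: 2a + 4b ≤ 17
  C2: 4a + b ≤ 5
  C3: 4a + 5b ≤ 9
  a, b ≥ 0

Primal min cᵀx s.t. Ax ≤ b, x ≥ 0  →  Dual max −bᵀy s.t. Aᵀy ≥ −c, y ≥ 0.

Maximize: z = -17y1 - 5y2 - 9y3

Subject to:
  2y1 + 4y2 + 4y3 ≥ 4
  4y1 + y2 + 5y3 ≥ 3
  y1, y2, y3 ≥ 0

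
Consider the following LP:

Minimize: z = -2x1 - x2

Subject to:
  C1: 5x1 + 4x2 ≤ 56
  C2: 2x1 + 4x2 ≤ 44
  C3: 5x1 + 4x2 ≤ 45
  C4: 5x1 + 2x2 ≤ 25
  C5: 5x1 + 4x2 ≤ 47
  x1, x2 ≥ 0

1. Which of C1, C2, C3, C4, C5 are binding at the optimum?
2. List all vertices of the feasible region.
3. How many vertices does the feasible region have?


1. C3, C4
2. (0, 0), (5, 0), (1, 10), (0.3333, 10.83), (0, 11)
3. 5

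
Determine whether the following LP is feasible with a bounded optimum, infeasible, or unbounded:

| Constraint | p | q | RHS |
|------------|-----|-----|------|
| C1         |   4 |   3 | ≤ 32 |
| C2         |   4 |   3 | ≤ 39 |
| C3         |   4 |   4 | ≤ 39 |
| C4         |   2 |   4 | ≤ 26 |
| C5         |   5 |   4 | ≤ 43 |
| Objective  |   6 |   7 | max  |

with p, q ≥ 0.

Feasible with a bounded optimal solution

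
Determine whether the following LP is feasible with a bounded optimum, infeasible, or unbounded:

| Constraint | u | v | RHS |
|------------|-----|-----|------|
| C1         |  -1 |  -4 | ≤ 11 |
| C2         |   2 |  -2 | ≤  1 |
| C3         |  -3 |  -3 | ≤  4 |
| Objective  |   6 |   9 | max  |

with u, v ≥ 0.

Unbounded (objective can increase without bound)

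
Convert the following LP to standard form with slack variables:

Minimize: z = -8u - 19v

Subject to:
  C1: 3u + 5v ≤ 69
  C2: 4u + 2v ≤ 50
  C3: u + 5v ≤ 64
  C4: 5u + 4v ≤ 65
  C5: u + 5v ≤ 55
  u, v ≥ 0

min z = -8u - 19v

s.t.
  3u + 5v + s1 = 69
  4u + 2v + s2 = 50
  u + 5v + s3 = 64
  5u + 4v + s4 = 65
  u + 5v + s5 = 55
  u, v, s1, s2, s3, s4, s5 ≥ 0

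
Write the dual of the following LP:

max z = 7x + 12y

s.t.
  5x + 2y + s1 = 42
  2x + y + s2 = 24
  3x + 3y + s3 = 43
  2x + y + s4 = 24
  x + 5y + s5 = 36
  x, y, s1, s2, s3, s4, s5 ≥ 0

Primal max cᵀx s.t. Ax ≤ b, x ≥ 0  →  Dual min bᵀy s.t. Aᵀy ≥ c, y ≥ 0.

Minimize: z = 42y1 + 24y2 + 43y3 + 24y4 + 36y5

Subject to:
  5y1 + 2y2 + 3y3 + 2y4 + y5 ≥ 7
  2y1 + y2 + 3y3 + y4 + 5y5 ≥ 12
  y1, y2, y3, y4, y5 ≥ 0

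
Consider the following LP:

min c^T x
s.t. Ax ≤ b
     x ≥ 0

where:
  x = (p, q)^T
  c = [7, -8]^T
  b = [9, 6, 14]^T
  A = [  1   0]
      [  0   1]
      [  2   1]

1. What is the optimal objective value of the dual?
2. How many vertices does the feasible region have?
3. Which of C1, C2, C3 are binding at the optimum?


1. -48
2. 4
3. C2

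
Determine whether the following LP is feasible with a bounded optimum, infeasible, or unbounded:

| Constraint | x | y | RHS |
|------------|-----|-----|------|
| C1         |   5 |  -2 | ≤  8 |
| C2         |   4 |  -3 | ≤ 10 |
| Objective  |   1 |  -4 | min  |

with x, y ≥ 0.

Unbounded (objective can decrease without bound)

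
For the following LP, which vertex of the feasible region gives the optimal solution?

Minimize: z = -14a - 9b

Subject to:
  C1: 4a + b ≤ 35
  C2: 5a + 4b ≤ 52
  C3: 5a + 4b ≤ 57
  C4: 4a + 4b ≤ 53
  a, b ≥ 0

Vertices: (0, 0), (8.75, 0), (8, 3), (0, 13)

Evaluate the objective at each vertex of the feasible region:
  z(0, 0) = 0
  z(8.75, 0) = -122.5
  z(8, 3) = -139  ←
  z(0, 13) = -117
The minimum is at a = 8, b = 3.

(8, 3)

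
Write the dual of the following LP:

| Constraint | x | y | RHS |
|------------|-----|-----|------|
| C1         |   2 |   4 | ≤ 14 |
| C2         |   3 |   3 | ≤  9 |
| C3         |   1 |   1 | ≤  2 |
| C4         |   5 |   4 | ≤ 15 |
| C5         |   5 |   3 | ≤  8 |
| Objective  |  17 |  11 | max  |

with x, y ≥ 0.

Primal max cᵀx s.t. Ax ≤ b, x ≥ 0  →  Dual min bᵀy s.t. Aᵀy ≥ c, y ≥ 0.

Minimize: z = 14y1 + 9y2 + 2y3 + 15y4 + 8y5

Subject to:
  2y1 + 3y2 + y3 + 5y4 + 5y5 ≥ 17
  4y1 + 3y2 + y3 + 4y4 + 3y5 ≥ 11
  y1, y2, y3, y4, y5 ≥ 0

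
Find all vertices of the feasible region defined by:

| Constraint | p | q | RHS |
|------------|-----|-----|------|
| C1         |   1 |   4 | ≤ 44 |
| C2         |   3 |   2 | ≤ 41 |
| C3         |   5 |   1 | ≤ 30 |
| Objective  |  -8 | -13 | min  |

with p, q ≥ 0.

(0, 0), (6, 0), (4, 10), (0, 11)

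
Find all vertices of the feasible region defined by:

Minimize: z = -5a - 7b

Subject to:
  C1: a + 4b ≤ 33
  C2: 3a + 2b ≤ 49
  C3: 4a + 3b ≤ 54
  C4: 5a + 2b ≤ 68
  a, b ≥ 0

(0, 0), (13.5, 0), (9, 6), (0, 8.25)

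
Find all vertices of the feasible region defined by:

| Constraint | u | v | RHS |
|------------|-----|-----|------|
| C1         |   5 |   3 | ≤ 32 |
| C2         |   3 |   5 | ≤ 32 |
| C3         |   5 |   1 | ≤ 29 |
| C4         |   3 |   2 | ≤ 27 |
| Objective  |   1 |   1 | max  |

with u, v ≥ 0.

(0, 0), (5.8, 0), (5.5, 1.5), (4, 4), (0, 6.4)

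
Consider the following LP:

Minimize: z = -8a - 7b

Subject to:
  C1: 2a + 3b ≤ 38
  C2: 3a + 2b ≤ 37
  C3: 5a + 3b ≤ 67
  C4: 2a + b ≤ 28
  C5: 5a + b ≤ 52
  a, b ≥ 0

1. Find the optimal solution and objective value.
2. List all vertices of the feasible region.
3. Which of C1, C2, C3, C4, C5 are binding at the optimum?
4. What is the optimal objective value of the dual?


1. a = 7, b = 8, z = -112
2. (0, 0), (10.4, 0), (9.571, 4.143), (7, 8), (0, 12.67)
3. C1, C2
4. -112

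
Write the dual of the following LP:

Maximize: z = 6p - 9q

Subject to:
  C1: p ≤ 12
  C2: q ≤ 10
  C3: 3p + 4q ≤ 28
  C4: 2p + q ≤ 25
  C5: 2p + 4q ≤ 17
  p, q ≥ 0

Primal max cᵀx s.t. Ax ≤ b, x ≥ 0  →  Dual min bᵀy s.t. Aᵀy ≥ c, y ≥ 0.

Minimize: z = 12y1 + 10y2 + 28y3 + 25y4 + 17y5

Subject to:
  y1 + 3y3 + 2y4 + 2y5 ≥ 6
  y2 + 4y3 + y4 + 4y5 ≥ -9
  y1, y2, y3, y4, y5 ≥ 0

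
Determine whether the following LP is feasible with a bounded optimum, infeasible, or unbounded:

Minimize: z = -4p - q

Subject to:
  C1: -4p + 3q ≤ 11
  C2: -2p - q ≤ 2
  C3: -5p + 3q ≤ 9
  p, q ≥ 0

Unbounded (objective can decrease without bound)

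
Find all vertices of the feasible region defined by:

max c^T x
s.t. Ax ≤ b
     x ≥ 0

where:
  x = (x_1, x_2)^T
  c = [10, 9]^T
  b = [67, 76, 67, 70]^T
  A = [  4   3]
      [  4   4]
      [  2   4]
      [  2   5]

(0, 0), (16.75, 0), (10, 9), (8.333, 10.67), (0, 14)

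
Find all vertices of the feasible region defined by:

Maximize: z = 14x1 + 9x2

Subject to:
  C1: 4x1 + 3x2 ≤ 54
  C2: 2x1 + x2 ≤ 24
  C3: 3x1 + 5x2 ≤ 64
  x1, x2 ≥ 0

(0, 0), (12, 0), (9, 6), (7.091, 8.545), (0, 12.8)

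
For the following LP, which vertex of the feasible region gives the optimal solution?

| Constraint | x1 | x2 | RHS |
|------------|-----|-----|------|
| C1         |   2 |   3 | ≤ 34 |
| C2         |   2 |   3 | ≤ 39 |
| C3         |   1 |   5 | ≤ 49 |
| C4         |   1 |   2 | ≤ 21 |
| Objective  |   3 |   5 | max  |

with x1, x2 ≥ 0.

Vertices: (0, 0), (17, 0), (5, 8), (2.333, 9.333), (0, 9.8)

Evaluate the objective at each vertex of the feasible region:
  z(0, 0) = 0
  z(17, 0) = 51
  z(5, 8) = 55  ←
  z(2.333, 9.333) = 53.67
  z(0, 9.8) = 49
The maximum is at x1 = 5, x2 = 8.

(5, 8)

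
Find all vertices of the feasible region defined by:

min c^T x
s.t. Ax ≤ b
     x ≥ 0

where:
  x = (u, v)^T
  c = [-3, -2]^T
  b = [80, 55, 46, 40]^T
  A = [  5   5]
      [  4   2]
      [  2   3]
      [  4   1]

(0, 0), (10, 0), (8, 8), (2, 14), (0, 15.33)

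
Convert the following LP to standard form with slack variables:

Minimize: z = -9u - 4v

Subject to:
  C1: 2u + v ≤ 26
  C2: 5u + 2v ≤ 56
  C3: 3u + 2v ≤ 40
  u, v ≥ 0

min z = -9u - 4v

s.t.
  2u + v + s1 = 26
  5u + 2v + s2 = 56
  3u + 2v + s3 = 40
  u, v, s1, s2, s3 ≥ 0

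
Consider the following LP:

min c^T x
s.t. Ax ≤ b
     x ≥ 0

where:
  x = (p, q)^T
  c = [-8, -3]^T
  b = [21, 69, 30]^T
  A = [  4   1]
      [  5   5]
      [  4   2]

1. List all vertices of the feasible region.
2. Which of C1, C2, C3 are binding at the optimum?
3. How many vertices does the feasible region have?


1. (0, 0), (5.25, 0), (3, 9), (1.2, 12.6), (0, 13.8)
2. C1, C3
3. 5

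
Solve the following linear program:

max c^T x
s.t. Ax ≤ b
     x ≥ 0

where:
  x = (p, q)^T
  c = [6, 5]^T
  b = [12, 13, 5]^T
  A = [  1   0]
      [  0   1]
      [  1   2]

Evaluate the objective at each vertex of the feasible region:
  z(0, 0) = 0
  z(5, 0) = 30  ←
  z(0, 2.5) = 12.5
The maximum is at p = 5, q = 0.

p = 5, q = 0, z = 30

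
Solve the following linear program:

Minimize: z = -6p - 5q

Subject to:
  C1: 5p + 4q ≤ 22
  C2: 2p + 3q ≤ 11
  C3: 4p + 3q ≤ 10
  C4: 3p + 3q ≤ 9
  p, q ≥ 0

Evaluate the objective at each vertex of the feasible region:
  z(0, 0) = 0
  z(2.5, 0) = -15
  z(1, 2) = -16  ←
  z(0, 3) = -15
The minimum is at p = 1, q = 2.

p = 1, q = 2, z = -16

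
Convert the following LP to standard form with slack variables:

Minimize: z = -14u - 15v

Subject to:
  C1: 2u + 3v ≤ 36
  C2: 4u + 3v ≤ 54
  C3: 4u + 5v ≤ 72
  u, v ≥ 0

min z = -14u - 15v

s.t.
  2u + 3v + s1 = 36
  4u + 3v + s2 = 54
  4u + 5v + s3 = 72
  u, v, s1, s2, s3 ≥ 0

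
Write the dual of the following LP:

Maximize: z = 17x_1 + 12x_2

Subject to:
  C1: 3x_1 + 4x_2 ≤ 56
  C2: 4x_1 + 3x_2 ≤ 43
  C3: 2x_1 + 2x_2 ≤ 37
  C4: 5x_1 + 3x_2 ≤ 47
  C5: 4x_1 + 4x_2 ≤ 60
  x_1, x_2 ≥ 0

Primal max cᵀx s.t. Ax ≤ b, x ≥ 0  →  Dual min bᵀy s.t. Aᵀy ≥ c, y ≥ 0.

Minimize: z = 56y1 + 43y2 + 37y3 + 47y4 + 60y5

Subject to:
  3y1 + 4y2 + 2y3 + 5y4 + 4y5 ≥ 17
  4y1 + 3y2 + 2y3 + 3y4 + 4y5 ≥ 12
  y1, y2, y3, y4, y5 ≥ 0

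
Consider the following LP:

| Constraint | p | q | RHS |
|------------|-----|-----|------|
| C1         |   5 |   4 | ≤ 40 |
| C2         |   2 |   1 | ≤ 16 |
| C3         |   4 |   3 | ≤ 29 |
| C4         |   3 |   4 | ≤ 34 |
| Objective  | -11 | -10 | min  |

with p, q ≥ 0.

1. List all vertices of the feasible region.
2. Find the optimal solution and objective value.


1. (0, 0), (7.25, 0), (2, 7), (0, 8.5)
2. p = 2, q = 7, z = -92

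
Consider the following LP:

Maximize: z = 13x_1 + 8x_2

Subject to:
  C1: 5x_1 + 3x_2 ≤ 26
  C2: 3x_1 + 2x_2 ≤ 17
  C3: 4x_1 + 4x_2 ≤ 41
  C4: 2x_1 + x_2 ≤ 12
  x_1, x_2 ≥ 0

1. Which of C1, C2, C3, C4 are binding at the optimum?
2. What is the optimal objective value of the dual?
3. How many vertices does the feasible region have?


1. C1, C2
2. 69
3. 4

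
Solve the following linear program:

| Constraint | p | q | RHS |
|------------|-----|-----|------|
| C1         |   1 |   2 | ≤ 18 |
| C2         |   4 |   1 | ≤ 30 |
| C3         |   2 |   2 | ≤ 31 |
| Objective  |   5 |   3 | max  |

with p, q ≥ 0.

Evaluate the objective at each vertex of the feasible region:
  z(0, 0) = 0
  z(7.5, 0) = 37.5
  z(6, 6) = 48  ←
  z(0, 9) = 27
The maximum is at p = 6, q = 6.

p = 6, q = 6, z = 48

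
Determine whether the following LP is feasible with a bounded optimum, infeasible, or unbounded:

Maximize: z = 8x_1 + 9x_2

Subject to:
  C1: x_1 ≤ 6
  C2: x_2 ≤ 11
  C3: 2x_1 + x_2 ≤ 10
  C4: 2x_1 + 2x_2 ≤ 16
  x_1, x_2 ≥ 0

Feasible with a bounded optimal solution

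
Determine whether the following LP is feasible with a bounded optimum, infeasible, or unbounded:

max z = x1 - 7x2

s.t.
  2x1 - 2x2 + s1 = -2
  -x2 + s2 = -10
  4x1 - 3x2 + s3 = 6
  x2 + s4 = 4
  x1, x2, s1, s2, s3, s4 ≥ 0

Infeasible (no feasible solution exists)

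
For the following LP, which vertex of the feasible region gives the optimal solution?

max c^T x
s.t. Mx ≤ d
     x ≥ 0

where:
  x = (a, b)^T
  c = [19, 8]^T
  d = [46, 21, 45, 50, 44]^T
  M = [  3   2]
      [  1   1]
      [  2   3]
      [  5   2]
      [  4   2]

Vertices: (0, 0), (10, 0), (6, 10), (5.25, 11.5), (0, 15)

Evaluate the objective at each vertex of the feasible region:
  z(0, 0) = 0
  z(10, 0) = 190
  z(6, 10) = 194  ←
  z(5.25, 11.5) = 191.8
  z(0, 15) = 120
The maximum is at a = 6, b = 10.

(6, 10)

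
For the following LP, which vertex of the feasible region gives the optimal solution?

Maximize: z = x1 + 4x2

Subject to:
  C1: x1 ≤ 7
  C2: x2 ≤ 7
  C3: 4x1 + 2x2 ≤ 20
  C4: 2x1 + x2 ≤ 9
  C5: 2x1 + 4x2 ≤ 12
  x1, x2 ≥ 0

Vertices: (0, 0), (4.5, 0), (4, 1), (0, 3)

Evaluate the objective at each vertex of the feasible region:
  z(0, 0) = 0
  z(4.5, 0) = 4.5
  z(4, 1) = 8
  z(0, 3) = 12  ←
The maximum is at x1 = 0, x2 = 3.

(0, 3)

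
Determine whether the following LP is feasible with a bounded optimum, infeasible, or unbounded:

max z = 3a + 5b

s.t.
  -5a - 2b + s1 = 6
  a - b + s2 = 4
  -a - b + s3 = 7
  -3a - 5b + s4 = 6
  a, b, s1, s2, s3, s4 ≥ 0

Unbounded (objective can increase without bound)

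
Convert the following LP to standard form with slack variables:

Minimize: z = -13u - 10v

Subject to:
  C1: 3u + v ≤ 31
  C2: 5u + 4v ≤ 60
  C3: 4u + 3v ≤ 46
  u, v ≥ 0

min z = -13u - 10v

s.t.
  3u + v + s1 = 31
  5u + 4v + s2 = 60
  4u + 3v + s3 = 46
  u, v, s1, s2, s3 ≥ 0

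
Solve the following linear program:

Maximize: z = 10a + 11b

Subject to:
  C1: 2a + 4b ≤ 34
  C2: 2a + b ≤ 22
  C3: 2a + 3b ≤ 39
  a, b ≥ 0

Evaluate the objective at each vertex of the feasible region:
  z(0, 0) = 0
  z(11, 0) = 110
  z(9, 4) = 134  ←
  z(0, 8.5) = 93.5
The maximum is at a = 9, b = 4.

a = 9, b = 4, z = 134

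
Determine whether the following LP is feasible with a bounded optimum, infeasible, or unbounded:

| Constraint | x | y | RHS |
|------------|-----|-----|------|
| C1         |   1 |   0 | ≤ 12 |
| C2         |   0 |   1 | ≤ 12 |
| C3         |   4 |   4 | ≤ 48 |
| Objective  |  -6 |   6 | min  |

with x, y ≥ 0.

Feasible with a bounded optimal solution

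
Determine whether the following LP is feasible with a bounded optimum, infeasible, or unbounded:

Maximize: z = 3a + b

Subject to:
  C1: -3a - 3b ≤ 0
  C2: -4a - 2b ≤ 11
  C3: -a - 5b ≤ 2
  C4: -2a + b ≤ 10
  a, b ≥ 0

Unbounded (objective can increase without bound)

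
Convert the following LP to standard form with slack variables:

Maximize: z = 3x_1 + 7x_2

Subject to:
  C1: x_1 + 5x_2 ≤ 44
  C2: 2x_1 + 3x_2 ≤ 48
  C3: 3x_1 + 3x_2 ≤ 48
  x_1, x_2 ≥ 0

max z = 3x_1 + 7x_2

s.t.
  x_1 + 5x_2 + s1 = 44
  2x_1 + 3x_2 + s2 = 48
  3x_1 + 3x_2 + s3 = 48
  x_1, x_2, s1, s2, s3 ≥ 0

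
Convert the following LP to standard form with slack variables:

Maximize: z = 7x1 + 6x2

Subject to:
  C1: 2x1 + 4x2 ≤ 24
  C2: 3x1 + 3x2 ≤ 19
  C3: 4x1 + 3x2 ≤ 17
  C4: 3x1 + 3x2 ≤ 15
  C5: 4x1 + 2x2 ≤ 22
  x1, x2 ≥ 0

max z = 7x1 + 6x2

s.t.
  2x1 + 4x2 + s1 = 24
  3x1 + 3x2 + s2 = 19
  4x1 + 3x2 + s3 = 17
  3x1 + 3x2 + s4 = 15
  4x1 + 2x2 + s5 = 22
  x1, x2, s1, s2, s3, s4, s5 ≥ 0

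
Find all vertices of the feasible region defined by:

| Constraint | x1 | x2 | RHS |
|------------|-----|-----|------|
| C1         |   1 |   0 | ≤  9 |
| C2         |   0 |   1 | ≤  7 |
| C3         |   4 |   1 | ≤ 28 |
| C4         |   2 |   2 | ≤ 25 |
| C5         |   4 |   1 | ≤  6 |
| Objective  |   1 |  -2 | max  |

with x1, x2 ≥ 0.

(0, 0), (1.5, 0), (0, 6)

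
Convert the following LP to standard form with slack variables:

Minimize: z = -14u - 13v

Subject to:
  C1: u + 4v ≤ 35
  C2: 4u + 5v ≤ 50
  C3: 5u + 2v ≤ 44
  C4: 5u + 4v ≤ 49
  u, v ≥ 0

min z = -14u - 13v

s.t.
  u + 4v + s1 = 35
  4u + 5v + s2 = 50
  5u + 2v + s3 = 44
  5u + 4v + s4 = 49
  u, v, s1, s2, s3, s4 ≥ 0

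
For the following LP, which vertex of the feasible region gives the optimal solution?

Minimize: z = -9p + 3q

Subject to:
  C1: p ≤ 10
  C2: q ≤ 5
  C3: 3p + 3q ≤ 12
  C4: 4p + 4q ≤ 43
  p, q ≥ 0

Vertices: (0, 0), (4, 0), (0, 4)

Evaluate the objective at each vertex of the feasible region:
  z(0, 0) = 0
  z(4, 0) = -36  ←
  z(0, 4) = 12
The minimum is at p = 4, q = 0.

(4, 0)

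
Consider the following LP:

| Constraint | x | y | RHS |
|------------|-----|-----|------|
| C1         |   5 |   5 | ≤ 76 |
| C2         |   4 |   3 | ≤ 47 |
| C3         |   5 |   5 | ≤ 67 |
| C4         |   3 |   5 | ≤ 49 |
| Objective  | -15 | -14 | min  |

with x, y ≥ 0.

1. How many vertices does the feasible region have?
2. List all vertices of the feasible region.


1. 4
2. (0, 0), (11.75, 0), (8, 5), (0, 9.8)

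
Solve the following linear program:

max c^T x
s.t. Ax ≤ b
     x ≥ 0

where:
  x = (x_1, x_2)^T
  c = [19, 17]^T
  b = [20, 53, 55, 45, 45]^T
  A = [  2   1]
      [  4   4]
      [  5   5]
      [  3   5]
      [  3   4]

Evaluate the objective at each vertex of the feasible region:
  z(0, 0) = 0
  z(10, 0) = 190
  z(9, 2) = 205  ←
  z(5, 6) = 197
  z(0, 9) = 153
The maximum is at x_1 = 9, x_2 = 2.

x_1 = 9, x_2 = 2, z = 205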